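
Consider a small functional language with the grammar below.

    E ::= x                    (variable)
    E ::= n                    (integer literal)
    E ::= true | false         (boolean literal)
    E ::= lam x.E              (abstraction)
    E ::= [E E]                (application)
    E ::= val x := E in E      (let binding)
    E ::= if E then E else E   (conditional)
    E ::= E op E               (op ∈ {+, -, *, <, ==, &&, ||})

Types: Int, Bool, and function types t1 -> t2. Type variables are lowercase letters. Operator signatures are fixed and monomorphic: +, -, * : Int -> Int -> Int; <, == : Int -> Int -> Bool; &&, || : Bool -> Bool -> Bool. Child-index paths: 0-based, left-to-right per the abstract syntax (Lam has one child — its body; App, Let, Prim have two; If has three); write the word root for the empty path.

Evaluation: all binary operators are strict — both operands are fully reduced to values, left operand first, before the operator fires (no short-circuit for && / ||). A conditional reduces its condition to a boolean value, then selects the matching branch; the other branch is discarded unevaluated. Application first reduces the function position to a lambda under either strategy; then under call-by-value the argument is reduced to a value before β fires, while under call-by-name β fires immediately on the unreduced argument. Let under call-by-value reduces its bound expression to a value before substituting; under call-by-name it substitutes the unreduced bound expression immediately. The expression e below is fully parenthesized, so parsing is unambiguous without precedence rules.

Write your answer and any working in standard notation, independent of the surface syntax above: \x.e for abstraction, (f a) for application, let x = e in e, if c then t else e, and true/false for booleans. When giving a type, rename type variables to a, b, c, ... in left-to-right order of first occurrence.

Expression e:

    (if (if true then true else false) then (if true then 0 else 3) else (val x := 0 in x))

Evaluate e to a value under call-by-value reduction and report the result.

Trace:
step 0: (if (if true then true else false) then (if true then 0 else 3) else (let x = 0 in x))
step 1: [if@0] (if true then (if true then 0 else 3) else (let x = 0 in x))
step 2: [if@root] (if true then 0 else 3)
step 3: [if@root] 0

Answer: 0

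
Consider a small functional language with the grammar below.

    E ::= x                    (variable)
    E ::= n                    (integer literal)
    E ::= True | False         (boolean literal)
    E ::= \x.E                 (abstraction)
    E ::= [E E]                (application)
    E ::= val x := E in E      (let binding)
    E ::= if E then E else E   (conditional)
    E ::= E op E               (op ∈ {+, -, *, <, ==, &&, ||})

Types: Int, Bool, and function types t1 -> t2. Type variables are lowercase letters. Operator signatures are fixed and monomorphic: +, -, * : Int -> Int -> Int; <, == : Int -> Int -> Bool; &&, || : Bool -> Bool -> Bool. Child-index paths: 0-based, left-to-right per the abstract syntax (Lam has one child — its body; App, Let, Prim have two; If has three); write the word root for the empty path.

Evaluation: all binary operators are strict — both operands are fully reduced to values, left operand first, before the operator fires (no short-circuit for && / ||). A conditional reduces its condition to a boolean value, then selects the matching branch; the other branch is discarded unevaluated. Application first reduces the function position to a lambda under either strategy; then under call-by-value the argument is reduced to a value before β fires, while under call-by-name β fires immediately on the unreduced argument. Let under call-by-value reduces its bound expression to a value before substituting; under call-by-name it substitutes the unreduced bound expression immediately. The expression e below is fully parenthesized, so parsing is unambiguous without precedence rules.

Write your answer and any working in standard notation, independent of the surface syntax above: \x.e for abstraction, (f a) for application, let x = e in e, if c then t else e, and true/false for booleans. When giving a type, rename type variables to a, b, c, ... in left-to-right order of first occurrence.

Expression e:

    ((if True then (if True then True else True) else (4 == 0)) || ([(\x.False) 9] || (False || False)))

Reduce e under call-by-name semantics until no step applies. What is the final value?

Answer: true

Working:
step 0: ((if true then (if true then true else true) else (4 == 0)) || (((\x.false) 9) || (false || false)))
step 1: [if@0] ((if true then true else true) || (((\x.false) 9) || (false || false)))
step 2: [if@0] (true || (((\x.false) 9) || (false || false)))
step 3: [beta@1.0] (true || (false || (false || false)))
step 4: [delta@1.1] (true || (false || false))
step 5: [delta@1] (true || false)
step 6: [delta@root] true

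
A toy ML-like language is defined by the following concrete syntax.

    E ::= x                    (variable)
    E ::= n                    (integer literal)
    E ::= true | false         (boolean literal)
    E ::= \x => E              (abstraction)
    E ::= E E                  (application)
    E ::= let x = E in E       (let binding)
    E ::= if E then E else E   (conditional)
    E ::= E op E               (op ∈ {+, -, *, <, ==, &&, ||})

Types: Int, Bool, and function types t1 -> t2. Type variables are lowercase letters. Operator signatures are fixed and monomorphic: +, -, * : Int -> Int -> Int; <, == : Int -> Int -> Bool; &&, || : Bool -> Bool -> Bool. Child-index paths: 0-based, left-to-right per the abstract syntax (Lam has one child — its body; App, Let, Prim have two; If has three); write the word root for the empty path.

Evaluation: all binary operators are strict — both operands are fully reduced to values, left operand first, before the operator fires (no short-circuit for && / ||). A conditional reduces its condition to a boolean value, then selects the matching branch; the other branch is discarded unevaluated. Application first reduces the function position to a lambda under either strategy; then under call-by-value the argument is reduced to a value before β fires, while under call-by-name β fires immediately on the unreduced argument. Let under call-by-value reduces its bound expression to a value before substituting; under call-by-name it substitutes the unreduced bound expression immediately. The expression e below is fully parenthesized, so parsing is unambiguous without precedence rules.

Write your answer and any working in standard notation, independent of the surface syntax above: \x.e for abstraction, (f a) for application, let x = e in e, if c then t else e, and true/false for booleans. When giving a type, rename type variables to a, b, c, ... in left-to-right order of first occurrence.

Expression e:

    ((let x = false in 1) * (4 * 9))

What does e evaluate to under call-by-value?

Answer: 36

Derivation:
step 0: ((let x = false in 1) * (4 * 9))
step 1: [let@0] (1 * (4 * 9))
step 2: [delta@1] (1 * 36)
step 3: [delta@root] 36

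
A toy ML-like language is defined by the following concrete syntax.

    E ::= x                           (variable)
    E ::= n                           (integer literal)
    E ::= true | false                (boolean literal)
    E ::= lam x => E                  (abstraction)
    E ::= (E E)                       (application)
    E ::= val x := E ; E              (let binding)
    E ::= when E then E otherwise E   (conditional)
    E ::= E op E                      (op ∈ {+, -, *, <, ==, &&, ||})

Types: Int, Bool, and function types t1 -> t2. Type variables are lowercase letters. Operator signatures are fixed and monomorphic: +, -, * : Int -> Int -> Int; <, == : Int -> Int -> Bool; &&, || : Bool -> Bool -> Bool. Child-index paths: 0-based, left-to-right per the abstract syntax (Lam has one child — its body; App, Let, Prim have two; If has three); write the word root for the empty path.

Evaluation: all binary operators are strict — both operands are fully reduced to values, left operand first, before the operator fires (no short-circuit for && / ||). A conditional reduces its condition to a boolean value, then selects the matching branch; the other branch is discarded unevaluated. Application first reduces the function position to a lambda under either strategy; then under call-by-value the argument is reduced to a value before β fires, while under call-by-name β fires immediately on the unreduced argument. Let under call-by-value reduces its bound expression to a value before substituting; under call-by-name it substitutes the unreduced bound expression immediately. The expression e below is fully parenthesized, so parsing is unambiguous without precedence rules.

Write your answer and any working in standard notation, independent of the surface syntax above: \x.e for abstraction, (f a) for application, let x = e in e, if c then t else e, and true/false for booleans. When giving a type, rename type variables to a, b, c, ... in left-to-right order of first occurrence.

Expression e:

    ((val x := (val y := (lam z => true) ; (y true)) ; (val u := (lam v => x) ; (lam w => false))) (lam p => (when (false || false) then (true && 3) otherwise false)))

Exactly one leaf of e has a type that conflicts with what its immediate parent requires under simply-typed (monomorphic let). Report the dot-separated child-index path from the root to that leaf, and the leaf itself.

Derivation:
\z._ : a -> Bool
let y : a -> Bool
y : a -> Bool
  unify a -> Bool ~ Bool -> b
  unify a ~ Bool
  unify Bool ~ b
_ _ : Bool
let x : Bool
x : Bool
\v._ : c -> Bool
let u : c -> Bool
\w._ : d -> Bool
  unify Bool ~ Bool
  unify Bool ~ Bool
  unify Bool ~ Bool
  unify Bool ~ Bool
  unify Int ~ Bool
  FAIL: mismatch Int ~ Bool

Answer: 1.0.1.1 : 3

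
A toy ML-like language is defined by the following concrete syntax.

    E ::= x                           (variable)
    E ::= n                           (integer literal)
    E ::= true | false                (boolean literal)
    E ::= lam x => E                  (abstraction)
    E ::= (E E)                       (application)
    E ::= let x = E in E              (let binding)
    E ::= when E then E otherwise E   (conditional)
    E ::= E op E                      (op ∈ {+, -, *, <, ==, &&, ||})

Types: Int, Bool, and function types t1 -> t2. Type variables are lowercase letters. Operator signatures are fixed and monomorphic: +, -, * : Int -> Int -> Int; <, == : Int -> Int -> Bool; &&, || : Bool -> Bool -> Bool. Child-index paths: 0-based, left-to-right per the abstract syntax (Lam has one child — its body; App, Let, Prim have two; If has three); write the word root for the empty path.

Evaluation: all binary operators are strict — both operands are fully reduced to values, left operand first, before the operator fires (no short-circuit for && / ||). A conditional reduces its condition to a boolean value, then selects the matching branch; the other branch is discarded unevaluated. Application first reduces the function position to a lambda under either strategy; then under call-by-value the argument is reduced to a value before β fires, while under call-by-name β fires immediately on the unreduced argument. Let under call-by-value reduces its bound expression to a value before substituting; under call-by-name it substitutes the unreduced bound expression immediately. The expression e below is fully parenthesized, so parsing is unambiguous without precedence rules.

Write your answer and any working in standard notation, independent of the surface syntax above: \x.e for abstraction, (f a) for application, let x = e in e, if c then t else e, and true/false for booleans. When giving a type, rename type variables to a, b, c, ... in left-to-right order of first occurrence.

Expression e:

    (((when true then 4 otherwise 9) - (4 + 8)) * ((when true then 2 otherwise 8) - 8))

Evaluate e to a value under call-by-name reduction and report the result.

Working:
step 0: (((if true then 4 else 9) - (4 + 8)) * ((if true then 2 else 8) - 8))
step 1: [if@0.0] ((4 - (4 + 8)) * ((if true then 2 else 8) - 8))
step 2: [delta@0.1] ((4 - 12) * ((if true then 2 else 8) - 8))
step 3: [delta@0] (-8 * ((if true then 2 else 8) - 8))
step 4: [if@1.0] (-8 * (2 - 8))
step 5: [delta@1] (-8 * -6)
step 6: [delta@root] 48

Answer: 48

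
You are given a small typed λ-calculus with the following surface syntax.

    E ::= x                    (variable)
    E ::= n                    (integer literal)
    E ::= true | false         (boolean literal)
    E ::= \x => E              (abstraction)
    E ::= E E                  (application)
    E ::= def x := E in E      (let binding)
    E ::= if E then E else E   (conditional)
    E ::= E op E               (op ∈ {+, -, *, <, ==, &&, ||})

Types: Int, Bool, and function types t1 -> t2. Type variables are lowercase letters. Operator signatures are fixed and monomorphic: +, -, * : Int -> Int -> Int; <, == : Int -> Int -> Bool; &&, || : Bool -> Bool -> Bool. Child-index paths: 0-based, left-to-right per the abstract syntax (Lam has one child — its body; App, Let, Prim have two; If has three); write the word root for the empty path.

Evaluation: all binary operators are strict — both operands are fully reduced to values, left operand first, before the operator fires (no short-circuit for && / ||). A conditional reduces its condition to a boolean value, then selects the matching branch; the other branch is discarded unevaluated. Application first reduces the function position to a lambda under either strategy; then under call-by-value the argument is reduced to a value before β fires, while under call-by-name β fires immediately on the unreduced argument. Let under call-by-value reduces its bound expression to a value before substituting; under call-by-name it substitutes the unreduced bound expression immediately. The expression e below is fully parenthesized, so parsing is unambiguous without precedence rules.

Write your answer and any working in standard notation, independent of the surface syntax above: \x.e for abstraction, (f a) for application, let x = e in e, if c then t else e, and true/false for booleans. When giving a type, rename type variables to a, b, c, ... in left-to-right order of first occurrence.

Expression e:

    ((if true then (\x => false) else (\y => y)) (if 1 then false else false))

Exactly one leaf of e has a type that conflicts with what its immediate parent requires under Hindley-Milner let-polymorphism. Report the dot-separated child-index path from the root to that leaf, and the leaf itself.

Answer: 1.0 : 1

Derivation:
  unify Bool ~ Bool
\x._ : a -> Bool
y : b
\y._ : b -> b
  unify a -> Bool ~ b -> b
  unify a ~ b
  unify Bool ~ b
  unify Int ~ Bool
  FAIL: mismatch Int ~ Bool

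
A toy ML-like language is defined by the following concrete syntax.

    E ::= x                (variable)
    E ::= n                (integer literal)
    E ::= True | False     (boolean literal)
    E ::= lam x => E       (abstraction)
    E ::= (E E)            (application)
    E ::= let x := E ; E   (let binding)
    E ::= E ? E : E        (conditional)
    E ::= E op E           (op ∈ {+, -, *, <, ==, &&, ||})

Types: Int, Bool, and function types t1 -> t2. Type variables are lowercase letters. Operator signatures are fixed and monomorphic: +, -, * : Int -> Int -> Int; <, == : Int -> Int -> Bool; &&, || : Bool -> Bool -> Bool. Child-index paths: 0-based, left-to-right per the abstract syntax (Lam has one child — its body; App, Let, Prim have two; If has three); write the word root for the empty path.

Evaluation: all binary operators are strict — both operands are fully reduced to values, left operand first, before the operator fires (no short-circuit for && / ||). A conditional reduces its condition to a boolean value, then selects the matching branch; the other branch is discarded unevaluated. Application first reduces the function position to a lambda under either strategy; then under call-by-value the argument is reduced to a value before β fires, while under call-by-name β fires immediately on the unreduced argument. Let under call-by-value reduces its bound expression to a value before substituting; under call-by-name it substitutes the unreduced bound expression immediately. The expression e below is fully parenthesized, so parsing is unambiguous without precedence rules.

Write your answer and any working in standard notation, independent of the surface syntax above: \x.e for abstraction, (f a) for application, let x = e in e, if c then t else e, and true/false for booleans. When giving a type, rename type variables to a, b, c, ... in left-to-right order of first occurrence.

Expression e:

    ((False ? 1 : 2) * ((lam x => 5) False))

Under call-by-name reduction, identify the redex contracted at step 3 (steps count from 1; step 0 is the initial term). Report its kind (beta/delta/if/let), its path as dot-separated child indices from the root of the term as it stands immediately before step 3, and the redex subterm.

Answer: delta at root : (2 * 5)

Derivation:
step 0: ((if false then 1 else 2) * ((\x.5) false))
step 1: [if@0] (2 * ((\x.5) false))
step 2: [beta@1] (2 * 5)
step 3: [delta@root] 10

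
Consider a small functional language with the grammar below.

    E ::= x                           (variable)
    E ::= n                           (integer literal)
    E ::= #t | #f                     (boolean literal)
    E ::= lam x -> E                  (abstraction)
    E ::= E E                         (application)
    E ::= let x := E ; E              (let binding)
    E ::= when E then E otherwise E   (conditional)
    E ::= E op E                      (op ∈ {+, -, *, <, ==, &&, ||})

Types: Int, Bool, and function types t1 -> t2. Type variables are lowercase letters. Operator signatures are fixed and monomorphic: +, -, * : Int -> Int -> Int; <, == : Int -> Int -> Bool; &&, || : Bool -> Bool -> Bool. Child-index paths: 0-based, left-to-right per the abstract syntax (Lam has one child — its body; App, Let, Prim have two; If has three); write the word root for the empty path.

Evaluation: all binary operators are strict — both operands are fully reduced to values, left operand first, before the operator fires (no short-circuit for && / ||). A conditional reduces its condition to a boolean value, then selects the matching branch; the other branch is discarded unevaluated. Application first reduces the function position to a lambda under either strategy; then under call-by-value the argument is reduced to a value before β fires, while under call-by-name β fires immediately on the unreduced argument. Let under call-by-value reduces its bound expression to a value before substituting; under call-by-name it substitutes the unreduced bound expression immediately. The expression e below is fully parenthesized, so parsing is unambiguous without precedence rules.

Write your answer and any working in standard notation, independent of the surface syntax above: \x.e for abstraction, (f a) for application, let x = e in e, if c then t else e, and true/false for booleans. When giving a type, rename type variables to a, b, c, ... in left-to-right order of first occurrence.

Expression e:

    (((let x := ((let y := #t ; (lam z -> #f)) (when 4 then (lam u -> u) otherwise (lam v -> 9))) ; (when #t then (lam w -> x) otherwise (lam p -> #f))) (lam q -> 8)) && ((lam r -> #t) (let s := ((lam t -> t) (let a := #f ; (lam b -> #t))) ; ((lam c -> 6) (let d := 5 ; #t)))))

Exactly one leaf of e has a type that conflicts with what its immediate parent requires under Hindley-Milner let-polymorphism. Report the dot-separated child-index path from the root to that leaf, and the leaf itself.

Answer: 0.0.0.1.0 : 4

Working:
let y : Bool
\z._ : a -> Bool
  unify Int ~ Bool
  FAIL: mismatch Int ~ Bool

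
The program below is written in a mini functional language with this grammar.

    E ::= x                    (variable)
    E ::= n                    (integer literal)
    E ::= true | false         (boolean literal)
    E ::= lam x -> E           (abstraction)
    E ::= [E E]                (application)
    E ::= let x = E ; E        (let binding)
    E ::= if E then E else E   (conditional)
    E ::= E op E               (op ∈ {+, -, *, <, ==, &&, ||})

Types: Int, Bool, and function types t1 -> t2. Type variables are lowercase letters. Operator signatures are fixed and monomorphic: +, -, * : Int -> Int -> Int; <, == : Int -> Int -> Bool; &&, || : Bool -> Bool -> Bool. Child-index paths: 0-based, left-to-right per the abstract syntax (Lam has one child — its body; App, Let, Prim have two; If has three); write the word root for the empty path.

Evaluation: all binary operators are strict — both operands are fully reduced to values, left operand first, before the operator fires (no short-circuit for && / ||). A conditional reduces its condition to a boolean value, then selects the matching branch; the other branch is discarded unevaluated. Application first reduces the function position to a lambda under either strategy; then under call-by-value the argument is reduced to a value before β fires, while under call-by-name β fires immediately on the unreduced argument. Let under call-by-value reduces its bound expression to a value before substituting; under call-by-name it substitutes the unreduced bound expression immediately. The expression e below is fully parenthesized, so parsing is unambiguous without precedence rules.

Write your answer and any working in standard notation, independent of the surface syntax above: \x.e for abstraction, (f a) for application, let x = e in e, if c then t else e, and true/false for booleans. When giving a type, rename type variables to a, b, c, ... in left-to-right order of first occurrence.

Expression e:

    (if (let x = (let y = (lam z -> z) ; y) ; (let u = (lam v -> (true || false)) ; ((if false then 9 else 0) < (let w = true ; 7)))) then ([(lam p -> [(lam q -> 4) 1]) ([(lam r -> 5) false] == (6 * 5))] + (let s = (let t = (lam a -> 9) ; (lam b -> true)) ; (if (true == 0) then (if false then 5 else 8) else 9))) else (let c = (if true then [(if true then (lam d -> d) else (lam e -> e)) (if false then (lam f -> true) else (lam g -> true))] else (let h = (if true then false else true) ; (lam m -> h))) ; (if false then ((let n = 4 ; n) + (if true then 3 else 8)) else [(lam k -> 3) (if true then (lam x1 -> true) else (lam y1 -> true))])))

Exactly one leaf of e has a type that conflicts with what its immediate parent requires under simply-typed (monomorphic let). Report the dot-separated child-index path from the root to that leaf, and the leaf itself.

Answer: 1.1.1.0.0 : true

Derivation:
z : a
\z._ : a -> a
let y : a -> a
y : a -> a
let x : a -> a
  unify Bool ~ Bool
  unify Bool ~ Bool
\v._ : b -> Bool
let u : b -> Bool
  unify Bool ~ Bool
  unify Int ~ Int
  unify Int ~ Int
let w : Bool
  unify Int ~ Int
  unify Bool ~ Bool
\q._ : d -> Int
  unify d -> Int ~ Int -> e
  unify d ~ Int
  unify Int ~ e
_ _ : Int
\p._ : c -> Int
\r._ : f -> Int
  unify f -> Int ~ Bool -> g
  unify f ~ Bool
  unify Int ~ g
_ _ : Int
  unify Int ~ Int
  unify Int ~ Int
  unify Int ~ Int
  unify Int ~ Int
  unify c -> Int ~ Bool -> h
  unify c ~ Bool
  unify Int ~ h
_ _ : Int
  unify Int ~ Int
\a._ : i -> Int
let t : i -> Int
\b._ : j -> Bool
let s : j -> Bool
  unify Bool ~ Int
  FAIL: mismatch Bool ~ Int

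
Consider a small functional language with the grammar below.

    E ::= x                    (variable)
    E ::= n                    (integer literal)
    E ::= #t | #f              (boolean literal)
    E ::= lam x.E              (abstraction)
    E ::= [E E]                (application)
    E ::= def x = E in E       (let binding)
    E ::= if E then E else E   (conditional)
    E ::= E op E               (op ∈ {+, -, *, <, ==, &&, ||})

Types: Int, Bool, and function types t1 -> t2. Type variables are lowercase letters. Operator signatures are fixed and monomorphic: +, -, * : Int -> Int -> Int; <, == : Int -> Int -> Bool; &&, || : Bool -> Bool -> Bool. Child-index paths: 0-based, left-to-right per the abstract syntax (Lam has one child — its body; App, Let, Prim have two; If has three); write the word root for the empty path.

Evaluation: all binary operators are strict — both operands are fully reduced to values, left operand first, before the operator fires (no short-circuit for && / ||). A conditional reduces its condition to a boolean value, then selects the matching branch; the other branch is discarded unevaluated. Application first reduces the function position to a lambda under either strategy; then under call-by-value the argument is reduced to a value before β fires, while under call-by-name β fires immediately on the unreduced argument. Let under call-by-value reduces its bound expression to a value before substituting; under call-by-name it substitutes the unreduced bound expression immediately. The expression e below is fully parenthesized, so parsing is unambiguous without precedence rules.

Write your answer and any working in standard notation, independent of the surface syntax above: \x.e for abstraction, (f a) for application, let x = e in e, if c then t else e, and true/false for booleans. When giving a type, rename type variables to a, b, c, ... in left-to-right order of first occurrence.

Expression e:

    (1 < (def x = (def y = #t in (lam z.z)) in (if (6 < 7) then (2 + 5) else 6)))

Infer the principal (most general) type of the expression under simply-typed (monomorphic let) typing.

Derivation:
  unify Int ~ Int
let y : Bool
z : a
\z._ : a -> a
let x : a -> a
  unify Int ~ Int
  unify Int ~ Int
  unify Bool ~ Bool
  unify Int ~ Int
  unify Int ~ Int
  unify Int ~ Int
  unify Int ~ Int

Answer: Bool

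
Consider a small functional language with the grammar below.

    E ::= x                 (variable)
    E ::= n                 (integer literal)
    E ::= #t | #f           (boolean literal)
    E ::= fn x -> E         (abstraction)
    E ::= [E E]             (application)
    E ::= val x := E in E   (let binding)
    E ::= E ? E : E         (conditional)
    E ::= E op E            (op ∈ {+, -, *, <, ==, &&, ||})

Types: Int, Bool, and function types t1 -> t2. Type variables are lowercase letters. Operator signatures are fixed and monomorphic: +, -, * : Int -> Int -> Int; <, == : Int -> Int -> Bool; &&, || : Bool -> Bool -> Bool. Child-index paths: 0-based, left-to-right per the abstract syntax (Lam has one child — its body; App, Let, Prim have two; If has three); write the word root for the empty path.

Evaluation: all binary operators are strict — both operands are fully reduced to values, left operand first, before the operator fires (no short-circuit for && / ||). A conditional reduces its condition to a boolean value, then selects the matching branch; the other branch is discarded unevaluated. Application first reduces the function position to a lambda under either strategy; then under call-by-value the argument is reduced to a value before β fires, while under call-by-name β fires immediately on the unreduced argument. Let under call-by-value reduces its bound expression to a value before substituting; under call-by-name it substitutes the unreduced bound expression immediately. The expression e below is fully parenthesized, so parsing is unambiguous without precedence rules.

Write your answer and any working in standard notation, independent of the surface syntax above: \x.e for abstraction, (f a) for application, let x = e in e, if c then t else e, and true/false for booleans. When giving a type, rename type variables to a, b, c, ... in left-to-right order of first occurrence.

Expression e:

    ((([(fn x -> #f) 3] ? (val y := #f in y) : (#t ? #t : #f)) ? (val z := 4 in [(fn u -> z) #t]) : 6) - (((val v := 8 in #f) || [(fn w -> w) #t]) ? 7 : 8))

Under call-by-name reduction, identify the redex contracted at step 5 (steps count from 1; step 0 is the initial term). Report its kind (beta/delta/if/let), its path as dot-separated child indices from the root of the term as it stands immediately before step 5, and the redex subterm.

Answer: let at 0 : (let z = 4 in ((\u.z) true))

Derivation:
step 0: ((if (if ((\x.false) 3) then (let y = false in y) else (if true then true else false)) then (let z = 4 in ((\u.z) true)) else 6) - (if ((let v = 8 in false) || ((\w.w) true)) then 7 else 8))
step 1: [beta@0.0.0] ((if (if false then (let y = false in y) else (if true then true else false)) then (let z = 4 in ((\u.z) true)) else 6) - (if ((let v = 8 in false) || ((\w.w) true)) then 7 else 8))
step 2: [if@0.0] ((if (if true then true else false) then (let z = 4 in ((\u.z) true)) else 6) - (if ((let v = 8 in false) || ((\w.w) true)) then 7 else 8))
step 3: [if@0.0] ((if true then (let z = 4 in ((\u.z) true)) else 6) - (if ((let v = 8 in false) || ((\w.w) true)) then 7 else 8))
step 4: [if@0] ((let z = 4 in ((\u.z) true)) - (if ((let v = 8 in false) || ((\w.w) true)) then 7 else 8))
step 5: [let@0] (((\u.4) true) - (if ((let v = 8 in false) || ((\w.w) true)) then 7 else 8))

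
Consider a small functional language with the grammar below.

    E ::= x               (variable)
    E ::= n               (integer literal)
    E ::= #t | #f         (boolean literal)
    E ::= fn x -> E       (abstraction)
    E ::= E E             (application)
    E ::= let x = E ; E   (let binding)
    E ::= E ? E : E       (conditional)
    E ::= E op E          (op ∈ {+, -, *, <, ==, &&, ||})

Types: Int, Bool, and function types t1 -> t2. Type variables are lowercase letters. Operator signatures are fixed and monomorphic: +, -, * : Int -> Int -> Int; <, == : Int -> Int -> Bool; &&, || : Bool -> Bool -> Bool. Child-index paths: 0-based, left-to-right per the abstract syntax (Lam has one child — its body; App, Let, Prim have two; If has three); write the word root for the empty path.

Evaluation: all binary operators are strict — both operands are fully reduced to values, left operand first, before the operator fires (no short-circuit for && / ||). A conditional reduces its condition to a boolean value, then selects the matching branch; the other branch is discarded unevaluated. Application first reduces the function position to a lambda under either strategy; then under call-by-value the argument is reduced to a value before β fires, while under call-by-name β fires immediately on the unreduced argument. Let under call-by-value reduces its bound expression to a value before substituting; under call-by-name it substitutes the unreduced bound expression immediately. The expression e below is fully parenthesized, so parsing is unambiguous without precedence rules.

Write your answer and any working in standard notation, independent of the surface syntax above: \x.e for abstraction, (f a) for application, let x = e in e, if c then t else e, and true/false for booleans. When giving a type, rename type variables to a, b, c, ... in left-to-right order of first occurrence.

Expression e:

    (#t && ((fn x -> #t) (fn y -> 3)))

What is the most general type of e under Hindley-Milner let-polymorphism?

Trace:
  unify Bool ~ Bool
\x._ : a -> Bool
\y._ : b -> Int
  unify a -> Bool ~ (b -> Int) -> c
  unify a ~ b -> Int
  unify Bool ~ c
_ _ : Bool
  unify Bool ~ Bool

Answer: Bool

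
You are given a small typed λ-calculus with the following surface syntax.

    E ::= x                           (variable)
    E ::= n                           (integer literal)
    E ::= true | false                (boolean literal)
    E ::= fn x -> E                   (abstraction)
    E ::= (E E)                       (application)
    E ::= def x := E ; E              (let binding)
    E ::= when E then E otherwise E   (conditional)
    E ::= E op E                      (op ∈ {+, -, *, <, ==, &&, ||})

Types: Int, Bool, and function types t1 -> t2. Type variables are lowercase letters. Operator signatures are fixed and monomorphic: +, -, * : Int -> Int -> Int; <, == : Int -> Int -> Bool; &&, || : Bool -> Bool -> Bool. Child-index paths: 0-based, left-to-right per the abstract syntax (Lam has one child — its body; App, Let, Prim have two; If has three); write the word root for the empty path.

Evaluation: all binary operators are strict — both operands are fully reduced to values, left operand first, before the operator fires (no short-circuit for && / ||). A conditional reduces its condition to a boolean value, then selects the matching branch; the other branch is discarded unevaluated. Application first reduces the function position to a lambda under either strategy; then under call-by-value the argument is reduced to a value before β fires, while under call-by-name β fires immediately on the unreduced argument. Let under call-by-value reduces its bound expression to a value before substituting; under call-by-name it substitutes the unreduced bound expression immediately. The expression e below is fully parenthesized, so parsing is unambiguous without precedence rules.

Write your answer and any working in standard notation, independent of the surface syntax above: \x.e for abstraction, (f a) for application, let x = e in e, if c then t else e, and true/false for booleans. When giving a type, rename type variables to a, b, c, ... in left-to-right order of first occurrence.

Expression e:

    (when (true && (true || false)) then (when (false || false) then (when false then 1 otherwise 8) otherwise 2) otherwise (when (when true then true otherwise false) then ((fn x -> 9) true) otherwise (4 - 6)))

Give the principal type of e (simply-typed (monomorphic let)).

Working:
  unify Bool ~ Bool
  unify Bool ~ Bool
  unify Bool ~ Bool
  unify Bool ~ Bool
  unify Bool ~ Bool
  unify Bool ~ Bool
  unify Bool ~ Bool
  unify Bool ~ Bool
  unify Bool ~ Bool
  unify Int ~ Int
  unify Int ~ Int
  unify Bool ~ Bool
  unify Bool ~ Bool
  unify Bool ~ Bool
\x._ : a -> Int
  unify a -> Int ~ Bool -> b
  unify a ~ Bool
  unify Int ~ b
_ _ : Int
  unify Int ~ Int
  unify Int ~ Int
  unify Int ~ Int
  unify Int ~ Int

Answer: Int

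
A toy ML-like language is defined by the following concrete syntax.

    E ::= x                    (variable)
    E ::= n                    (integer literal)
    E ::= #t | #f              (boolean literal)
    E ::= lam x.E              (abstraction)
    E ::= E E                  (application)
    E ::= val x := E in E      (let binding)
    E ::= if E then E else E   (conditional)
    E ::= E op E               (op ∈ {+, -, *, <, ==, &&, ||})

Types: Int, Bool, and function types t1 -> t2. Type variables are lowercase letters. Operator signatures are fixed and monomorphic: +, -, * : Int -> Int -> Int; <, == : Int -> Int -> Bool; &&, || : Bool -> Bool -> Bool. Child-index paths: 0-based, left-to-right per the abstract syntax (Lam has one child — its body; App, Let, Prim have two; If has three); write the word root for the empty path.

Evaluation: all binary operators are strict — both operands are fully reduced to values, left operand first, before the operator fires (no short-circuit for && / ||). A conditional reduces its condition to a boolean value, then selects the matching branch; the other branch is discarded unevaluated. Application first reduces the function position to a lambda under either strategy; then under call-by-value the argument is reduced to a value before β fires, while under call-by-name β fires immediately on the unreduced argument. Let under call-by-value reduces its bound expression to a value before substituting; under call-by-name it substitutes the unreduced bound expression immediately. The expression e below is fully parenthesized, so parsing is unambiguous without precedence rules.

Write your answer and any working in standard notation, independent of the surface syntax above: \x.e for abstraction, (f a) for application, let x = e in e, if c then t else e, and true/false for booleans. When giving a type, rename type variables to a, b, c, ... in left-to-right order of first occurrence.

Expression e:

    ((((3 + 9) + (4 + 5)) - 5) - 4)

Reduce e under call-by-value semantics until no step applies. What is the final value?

Answer: 12

Derivation:
step 0: ((((3 + 9) + (4 + 5)) - 5) - 4)
step 1: [delta@0.0.0] (((12 + (4 + 5)) - 5) - 4)
step 2: [delta@0.0.1] (((12 + 9) - 5) - 4)
step 3: [delta@0.0] ((21 - 5) - 4)
step 4: [delta@0] (16 - 4)
step 5: [delta@root] 12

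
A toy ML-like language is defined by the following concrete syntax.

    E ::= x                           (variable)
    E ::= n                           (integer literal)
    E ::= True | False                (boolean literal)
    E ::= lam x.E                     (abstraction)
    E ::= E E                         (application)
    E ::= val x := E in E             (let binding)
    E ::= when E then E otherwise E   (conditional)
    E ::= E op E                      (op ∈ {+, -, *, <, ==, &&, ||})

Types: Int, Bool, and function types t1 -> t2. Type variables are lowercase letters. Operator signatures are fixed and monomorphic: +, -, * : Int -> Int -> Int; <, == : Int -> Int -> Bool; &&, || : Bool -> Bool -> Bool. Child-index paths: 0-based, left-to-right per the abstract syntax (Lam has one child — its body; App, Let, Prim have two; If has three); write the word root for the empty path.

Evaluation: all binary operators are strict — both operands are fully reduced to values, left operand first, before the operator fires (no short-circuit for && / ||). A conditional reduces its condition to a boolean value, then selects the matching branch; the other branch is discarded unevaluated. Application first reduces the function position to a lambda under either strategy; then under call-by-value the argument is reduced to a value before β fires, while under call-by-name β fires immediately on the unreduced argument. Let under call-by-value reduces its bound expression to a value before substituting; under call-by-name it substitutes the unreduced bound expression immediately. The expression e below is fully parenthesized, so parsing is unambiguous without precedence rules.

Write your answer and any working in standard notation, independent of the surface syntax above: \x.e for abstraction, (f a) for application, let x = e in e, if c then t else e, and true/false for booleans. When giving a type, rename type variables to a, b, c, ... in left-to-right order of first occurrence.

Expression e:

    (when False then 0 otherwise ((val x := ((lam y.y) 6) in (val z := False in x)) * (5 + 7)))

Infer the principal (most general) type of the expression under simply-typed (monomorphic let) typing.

Answer: Int

Trace:
  unify Bool ~ Bool
y : a
\y._ : a -> a
  unify a -> a ~ Int -> b
  unify a ~ Int
  unify Int ~ b
_ _ : Int
let x : Int
let z : Bool
x : Int
  unify Int ~ Int
  unify Int ~ Int
  unify Int ~ Int
  unify Int ~ Int
  unify Int ~ Int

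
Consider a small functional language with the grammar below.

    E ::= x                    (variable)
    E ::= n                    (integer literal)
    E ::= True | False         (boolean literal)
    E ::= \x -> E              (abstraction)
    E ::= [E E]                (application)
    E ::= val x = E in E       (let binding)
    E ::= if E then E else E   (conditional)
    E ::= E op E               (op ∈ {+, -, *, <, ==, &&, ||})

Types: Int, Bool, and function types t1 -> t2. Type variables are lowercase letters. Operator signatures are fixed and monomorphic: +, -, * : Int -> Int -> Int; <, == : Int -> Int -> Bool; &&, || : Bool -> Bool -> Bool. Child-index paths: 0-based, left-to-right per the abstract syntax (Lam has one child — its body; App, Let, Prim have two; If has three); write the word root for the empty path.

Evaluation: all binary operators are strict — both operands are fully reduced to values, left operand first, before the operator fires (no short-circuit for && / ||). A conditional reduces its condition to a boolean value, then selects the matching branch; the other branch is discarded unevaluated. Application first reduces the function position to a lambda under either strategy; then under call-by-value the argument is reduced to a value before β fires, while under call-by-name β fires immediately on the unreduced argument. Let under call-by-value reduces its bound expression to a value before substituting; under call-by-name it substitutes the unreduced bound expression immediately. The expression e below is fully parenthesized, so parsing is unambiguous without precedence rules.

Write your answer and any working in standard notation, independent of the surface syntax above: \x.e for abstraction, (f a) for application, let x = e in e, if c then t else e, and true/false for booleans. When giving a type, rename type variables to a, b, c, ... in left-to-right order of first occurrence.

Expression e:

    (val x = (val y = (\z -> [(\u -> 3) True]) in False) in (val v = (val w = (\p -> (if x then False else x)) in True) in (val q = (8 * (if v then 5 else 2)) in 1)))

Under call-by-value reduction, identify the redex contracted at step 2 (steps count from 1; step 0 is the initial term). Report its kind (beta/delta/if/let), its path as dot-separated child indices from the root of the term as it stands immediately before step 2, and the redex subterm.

Answer: let at root : (let x = false in (let v = (let w = (\p.(if x then false else x)) in true) in (let q = (8 * (if v then 5 else 2)) in 1)))

Derivation:
step 0: (let x = (let y = (\z.((\u.3) true)) in false) in (let v = (let w = (\p.(if x then false else x)) in true) in (let q = (8 * (if v then 5 else 2)) in 1)))
step 1: [let@0] (let x = false in (let v = (let w = (\p.(if x then false else x)) in true) in (let q = (8 * (if v then 5 else 2)) in 1)))
step 2: [let@root] (let v = (let w = (\p.(if false then false else false)) in true) in (let q = (8 * (if v then 5 else 2)) in 1))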